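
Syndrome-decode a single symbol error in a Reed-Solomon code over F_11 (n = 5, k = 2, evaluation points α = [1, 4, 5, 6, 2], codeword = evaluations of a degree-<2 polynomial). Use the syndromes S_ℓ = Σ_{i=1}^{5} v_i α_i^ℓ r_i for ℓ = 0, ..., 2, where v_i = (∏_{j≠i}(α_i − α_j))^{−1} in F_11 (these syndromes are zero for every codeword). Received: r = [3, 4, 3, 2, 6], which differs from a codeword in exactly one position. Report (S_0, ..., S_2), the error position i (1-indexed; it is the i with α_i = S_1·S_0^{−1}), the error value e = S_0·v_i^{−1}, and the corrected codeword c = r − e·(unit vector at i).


S = (8, 8, 8), error at position 1, error magnitude e = 7, c = [7, 4, 3, 2, 6].

Step 1: column multipliers v_i = (∏_{j≠i}(α_i − α_j))^{−1} mod 11.
  i = 1 (α = 1): (1−4)(1−5)(1−6)(1−2) = (−3)·(−4)·(−5)·(−1) = 60 ≡ 5, so v_1 = 5^{−1} = 9 (mod 11).
  i = 2 (α = 4): (4−1)(4−5)(4−6)(4−2) = 3·(−1)·(−2)·2 = 12 ≡ 1, so v_2 = 1^{−1} = 1 (mod 11).
  i = 3 (α = 5): (5−1)(5−4)(5−6)(5−2) = 4·1·(−1)·3 = −12 ≡ 10, so v_3 = 10^{−1} = 10 (mod 11).
  i = 4 (α = 6): (6−1)(6−4)(6−5)(6−2) = 5·2·1·4 = 40 ≡ 7, so v_4 = 7^{−1} = 8 (mod 11).
  i = 5 (α = 2): (2−1)(2−4)(2−5)(2−6) = 1·(−2)·(−3)·(−4) = −24 ≡ 9, so v_5 = 9^{−1} = 5 (mod 11).
  v = [9, 1, 10, 8, 5].
Step 2: syndromes of r = [3, 4, 3, 2, 6] (all sums mod 11).
  S_0 = Σ v_i r_i = 9·3 + 1·4 + 10·3 + 8·2 + 5·6 = 107 ≡ 8.
  S_1 = Σ v_i α_i r_i = 9·1·3 + 1·4·4 + 10·5·3 + 8·6·2 + 5·2·6 = 349 ≡ 8.
  α_i^2 mod 11 = [1, 5, 3, 3, 4].
  S_2 = Σ v_i α_i^2 r_i = 9·1·3 + 1·5·4 + 10·3·3 + 8·3·2 + 5·4·6 = 305 ≡ 8.
  S = (8, 8, 8) ≠ 0, so r is not a codeword (an error is present).
Step 3: locate the error. For a single error e at position i, S_ℓ = v_i·e·α_i^ℓ, so α_err = S_1/S_0.
  S_0^{−1} = 8^{−1} = 7 (mod 11), so α_err = 8·7 = 56 ≡ 1 = α_1. Error position i = 1.
  Consistency check: S_2/S_1 = 8·7 = 56 ≡ 1 = α_err ✓ (single-error assumption holds).
Step 4: error magnitude e = S_0/v_1 = S_0·∏_{j≠1}(α_1 − α_j) = 8·5 = 40 ≡ 7 (mod 11).
Step 5: correct position 1: c_1 = r_1 − e = 3 − 7 ≡ 7 (mod 11). Hence c = [7, 4, 3, 2, 6].
  Check: interpolating c through the α_i gives m(x) = 8 + 10·x (degree < 2) with m(α_i) = c_i for every i, so c is indeed a codeword.


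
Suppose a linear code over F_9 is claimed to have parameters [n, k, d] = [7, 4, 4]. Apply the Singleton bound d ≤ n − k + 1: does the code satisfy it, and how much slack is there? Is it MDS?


Singleton RHS = n − k + 1 = 4, slack = 0, bound satisfied, MDS.

Singleton bound: d ≤ n − k + 1.
Here n = 7, k = 4, so n − k + 1 = 4.
Given d = 4, check d ≤ 4: YES.
Slack = (n − k + 1) − d = 0.
The code is MDS (slack = 0).
Description: the claimed parameters are [7, 4, 4]_9; such a code would be MDS (meets Singleton bound).


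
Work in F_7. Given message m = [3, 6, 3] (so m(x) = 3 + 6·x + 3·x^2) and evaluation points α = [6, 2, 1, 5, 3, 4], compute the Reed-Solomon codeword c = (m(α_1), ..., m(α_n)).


c = [0, 6, 5, 3, 6, 5]

Message polynomial: m(x) = 3 + 6·x + 3·x^2 (mod 7).
For each evaluation point α_i, compute m(α_i) mod 7:
  α_1 = 6: Horner steps 3 → 3 → 0, so m(6) = 0.
  α_2 = 2: Horner steps 3 → 5 → 6, so m(2) = 6.
  α_3 = 1: Horner steps 3 → 2 → 5, so m(1) = 5.
  α_4 = 5: Horner steps 3 → 0 → 3, so m(5) = 3.
  α_5 = 3: Horner steps 3 → 1 → 6, so m(3) = 6.
  α_6 = 4: Horner steps 3 → 4 → 5, so m(4) = 5.
Codeword c = [0, 6, 5, 3, 6, 5] ∈ F_7^6.


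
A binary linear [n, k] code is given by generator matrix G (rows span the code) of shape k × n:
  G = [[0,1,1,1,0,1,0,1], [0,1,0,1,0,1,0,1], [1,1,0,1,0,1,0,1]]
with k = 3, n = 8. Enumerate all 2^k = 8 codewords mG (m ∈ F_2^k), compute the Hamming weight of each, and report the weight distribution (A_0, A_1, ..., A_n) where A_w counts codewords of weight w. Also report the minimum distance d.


Weight distribution: A_0 = 1, A_1 = 2, A_2 = 1, A_4 = 1, A_5 = 2, A_6 = 1. Minimum distance d = 1.

Enumerate all 2^3 = 8 messages m ∈ F_2^3.
For each, compute codeword c = mG in F_2^8, then tally its weight.
  m = 000 → c = 00000000, weight = 0.
  m = 100 → c = 01110101, weight = 5.
  m = 010 → c = 01010101, weight = 4.
  m = 110 → c = 00100000, weight = 1.
  m = 001 → c = 11010101, weight = 5.
  m = 101 → c = 10100000, weight = 2.
  m = 011 → c = 10000000, weight = 1.
  m = 111 → c = 11110101, weight = 6.
Tally weights:
  weight 0: 1 codewords.
  weight 1: 2 codewords.
  weight 2: 1 codewords.
  weight 4: 1 codewords.
  weight 5: 2 codewords.
  weight 6: 1 codewords.
Minimum distance d = smallest w > 0 with A_w > 0 = 1.
Sanity: Σ A_w = 8 = 2^3 = 8 ✓.


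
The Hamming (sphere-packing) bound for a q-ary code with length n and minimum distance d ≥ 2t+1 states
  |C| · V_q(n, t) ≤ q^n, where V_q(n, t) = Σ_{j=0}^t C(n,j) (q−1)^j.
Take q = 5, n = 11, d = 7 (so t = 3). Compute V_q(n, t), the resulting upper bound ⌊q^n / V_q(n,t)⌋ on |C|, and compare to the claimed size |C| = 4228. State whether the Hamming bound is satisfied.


V_q(n, t) = 11485, q^n = 48828125, Hamming bound = 4251, |C| = 4228 ≤ bound (satisfied).

Step 1: Compute V_q(n, t) = Σ_{j=0}^3 C(n, j) (q−1)^j.
  j = 0: C(11,0)·(4)^0 = 1·1 = 1.
  j = 1: C(11,1)·(4)^1 = 11·4 = 44.
  j = 2: C(11,2)·(4)^2 = 55·16 = 880.
  j = 3: C(11,3)·(4)^3 = 165·64 = 10560.
  V_q(n, t) = 1 + 44 + 880 + 10560 = 11485.
Step 2: q^n = 5^11 = 48828125.
Step 3: Hamming bound ⌊q^n / V_q(n,t)⌋ = ⌊48828125/11485⌋ = 4251.
Step 4: Compare |C| = 4228 to 4251: satisfied.
The claimed |C| lies below the Hamming bound.


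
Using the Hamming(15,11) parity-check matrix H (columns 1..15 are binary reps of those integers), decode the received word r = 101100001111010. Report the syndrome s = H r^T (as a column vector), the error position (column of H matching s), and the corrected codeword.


s = (1, 1, 0, 0)^T, error position = 12, corrected codeword c = 101100001110010

Compute s = H r^T mod 2 one row at a time:
  s_1 = 0 + 1 + 1 + 1 + 1 + 0 + 1 + 0 = 5 ≡ 1 (mod 2).
  s_2 = 1 + 0 + 0 + 0 + 1 + 0 + 1 + 0 = 3 ≡ 1 (mod 2).
  s_3 = 0 + 1 + 0 + 0 + 1 + 1 + 1 + 0 = 4 ≡ 0 (mod 2).
  s_4 = 1 + 1 + 0 + 0 + 1 + 1 + 0 + 0 = 4 ≡ 0 (mod 2).
s = (1, 1, 0, 0)^T — this equals column 12 of H (binary 1100), so error is at position 12.
Correct: flip bit 12 of r = 101100001111010 to get c = 101100001110010.


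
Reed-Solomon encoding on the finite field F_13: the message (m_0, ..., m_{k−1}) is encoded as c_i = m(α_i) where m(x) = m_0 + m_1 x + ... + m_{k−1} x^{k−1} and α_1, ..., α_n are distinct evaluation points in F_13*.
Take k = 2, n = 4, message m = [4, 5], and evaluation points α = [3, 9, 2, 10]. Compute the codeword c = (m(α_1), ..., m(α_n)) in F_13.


c = [6, 10, 1, 2]

Message polynomial: m(x) = 4 + 5·x (mod 13).
For each evaluation point α_i, compute m(α_i) mod 13:
  α_1 = 3: Horner steps 5 → 6, so m(3) = 6.
  α_2 = 9: Horner steps 5 → 10, so m(9) = 10.
  α_3 = 2: Horner steps 5 → 1, so m(2) = 1.
  α_4 = 10: Horner steps 5 → 2, so m(10) = 2.
Codeword c = [6, 10, 1, 2] ∈ F_13^4.


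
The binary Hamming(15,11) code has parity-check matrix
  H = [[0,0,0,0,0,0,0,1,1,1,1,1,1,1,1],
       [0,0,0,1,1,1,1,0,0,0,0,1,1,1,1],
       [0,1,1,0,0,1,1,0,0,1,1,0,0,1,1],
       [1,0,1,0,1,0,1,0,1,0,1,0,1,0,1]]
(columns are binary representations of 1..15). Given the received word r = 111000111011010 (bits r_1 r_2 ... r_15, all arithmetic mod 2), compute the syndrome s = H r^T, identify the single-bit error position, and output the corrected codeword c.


s = (1, 1, 1, 1)^T, error position = 15, corrected codeword c = 111000111011011

Compute s = H r^T mod 2 one row at a time:
  s_1 = 1 + 1 + 0 + 1 + 1 + 0 + 1 + 0 = 5 ≡ 1 (mod 2).
  s_2 = 0 + 0 + 0 + 1 + 1 + 0 + 1 + 0 = 3 ≡ 1 (mod 2).
  s_3 = 1 + 1 + 0 + 1 + 0 + 1 + 1 + 0 = 5 ≡ 1 (mod 2).
  s_4 = 1 + 1 + 0 + 1 + 1 + 1 + 0 + 0 = 5 ≡ 1 (mod 2).
s = (1, 1, 1, 1)^T — this equals column 15 of H (binary 1111), so error is at position 15.
Correct: flip bit 15 of r = 111000111011010 to get c = 111000111011011.


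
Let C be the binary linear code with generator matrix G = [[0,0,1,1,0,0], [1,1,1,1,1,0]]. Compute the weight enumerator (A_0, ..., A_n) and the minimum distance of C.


Weight distribution: A_0 = 1, A_2 = 1, A_3 = 1, A_5 = 1. Minimum distance d = 2.

Enumerate all 2^2 = 4 messages m ∈ F_2^2.
For each, compute codeword c = mG in F_2^6, then tally its weight.
  m = 00 → c = 000000, weight = 0.
  m = 10 → c = 001100, weight = 2.
  m = 01 → c = 111110, weight = 5.
  m = 11 → c = 110010, weight = 3.
Tally weights:
  weight 0: 1 codewords.
  weight 2: 1 codewords.
  weight 3: 1 codewords.
  weight 5: 1 codewords.
Minimum distance d = smallest w > 0 with A_w > 0 = 2.
Sanity: Σ A_w = 4 = 2^2 = 4 ✓.


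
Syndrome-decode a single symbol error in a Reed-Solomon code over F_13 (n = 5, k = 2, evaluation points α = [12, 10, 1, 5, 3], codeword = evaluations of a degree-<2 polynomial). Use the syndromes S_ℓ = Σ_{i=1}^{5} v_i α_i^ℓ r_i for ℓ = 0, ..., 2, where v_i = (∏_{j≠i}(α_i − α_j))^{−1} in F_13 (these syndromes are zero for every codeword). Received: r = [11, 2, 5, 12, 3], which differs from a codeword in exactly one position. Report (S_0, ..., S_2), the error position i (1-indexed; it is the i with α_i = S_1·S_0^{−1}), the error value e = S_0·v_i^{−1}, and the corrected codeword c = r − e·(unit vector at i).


S = (2, 2, 2), error at position 3, error magnitude e = 11, c = [11, 2, 7, 12, 3].

Step 1: column multipliers v_i = (∏_{j≠i}(α_i − α_j))^{−1} mod 13.
  i = 1 (α = 12): (12−10)(12−1)(12−5)(12−3) = 2·11·7·9 = 1386 ≡ 8, so v_1 = 8^{−1} = 5 (mod 13).
  i = 2 (α = 10): (10−12)(10−1)(10−5)(10−3) = (−2)·9·5·7 = −630 ≡ 7, so v_2 = 7^{−1} = 2 (mod 13).
  i = 3 (α = 1): (1−12)(1−10)(1−5)(1−3) = (−11)·(−9)·(−4)·(−2) = 792 ≡ 12, so v_3 = 12^{−1} = 12 (mod 13).
  i = 4 (α = 5): (5−12)(5−10)(5−1)(5−3) = (−7)·(−5)·4·2 = 280 ≡ 7, so v_4 = 7^{−1} = 2 (mod 13).
  i = 5 (α = 3): (3−12)(3−10)(3−1)(3−5) = (−9)·(−7)·2·(−2) = −252 ≡ 8, so v_5 = 8^{−1} = 5 (mod 13).
  v = [5, 2, 12, 2, 5].
Step 2: syndromes of r = [11, 2, 5, 12, 3] (all sums mod 13).
  S_0 = Σ v_i r_i = 5·11 + 2·2 + 12·5 + 2·12 + 5·3 = 158 ≡ 2.
  S_1 = Σ v_i α_i r_i = 5·12·11 + 2·10·2 + 12·1·5 + 2·5·12 + 5·3·3 = 925 ≡ 2.
  α_i^2 mod 13 = [1, 9, 1, 12, 9].
  S_2 = Σ v_i α_i^2 r_i = 5·1·11 + 2·9·2 + 12·1·5 + 2·12·12 + 5·9·3 = 574 ≡ 2.
  S = (2, 2, 2) ≠ 0, so r is not a codeword (an error is present).
Step 3: locate the error. For a single error e at position i, S_ℓ = v_i·e·α_i^ℓ, so α_err = S_1/S_0.
  S_0^{−1} = 2^{−1} = 7 (mod 13), so α_err = 2·7 = 14 ≡ 1 = α_3. Error position i = 3.
  Consistency check: S_2/S_1 = 2·7 = 14 ≡ 1 = α_err ✓ (single-error assumption holds).
Step 4: error magnitude e = S_0/v_3 = S_0·∏_{j≠3}(α_3 − α_j) = 2·12 = 24 ≡ 11 (mod 13).
Step 5: correct position 3: c_3 = r_3 − e = 5 − 11 ≡ 7 (mod 13). Hence c = [11, 2, 7, 12, 3].
  Check: interpolating c through the α_i gives m(x) = 9 + 11·x (degree < 2) with m(α_i) = c_i for every i, so c is indeed a codeword.


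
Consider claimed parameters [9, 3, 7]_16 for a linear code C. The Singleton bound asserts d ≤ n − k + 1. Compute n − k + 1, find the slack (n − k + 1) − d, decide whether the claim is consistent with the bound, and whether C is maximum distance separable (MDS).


Singleton RHS = n − k + 1 = 7, slack = 0, bound satisfied, MDS.

Singleton bound: d ≤ n − k + 1.
Here n = 9, k = 3, so n − k + 1 = 7.
Given d = 7, check d ≤ 7: YES.
Slack = (n − k + 1) − d = 0.
The code is MDS (slack = 0).
Description: the claimed parameters are [9, 3, 7]_16; such a code would be MDS (meets Singleton bound).


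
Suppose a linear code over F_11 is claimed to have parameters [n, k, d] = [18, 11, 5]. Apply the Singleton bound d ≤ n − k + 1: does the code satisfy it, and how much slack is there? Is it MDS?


Singleton RHS = n − k + 1 = 8, slack = 3, bound satisfied, not MDS.

Singleton bound: d ≤ n − k + 1.
Here n = 18, k = 11, so n − k + 1 = 8.
Given d = 5, check d ≤ 8: YES.
Slack = (n − k + 1) − d = 3.
The code is NOT MDS (slack = 3 > 0).
Description: the claimed parameters are [18, 11, 5]_11; such a code would be non-MDS.


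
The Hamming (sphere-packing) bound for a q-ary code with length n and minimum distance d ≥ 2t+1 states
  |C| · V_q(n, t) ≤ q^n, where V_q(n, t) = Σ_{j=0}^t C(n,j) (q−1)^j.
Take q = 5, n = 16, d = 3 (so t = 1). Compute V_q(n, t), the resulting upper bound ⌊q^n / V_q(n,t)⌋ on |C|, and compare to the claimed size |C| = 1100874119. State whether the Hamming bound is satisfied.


V_q(n, t) = 65, q^n = 152587890625, Hamming bound = 2347506009, |C| = 1100874119 ≤ bound (satisfied).

Step 1: Compute V_q(n, t) = Σ_{j=0}^1 C(n, j) (q−1)^j.
  j = 0: C(16,0)·(4)^0 = 1·1 = 1.
  j = 1: C(16,1)·(4)^1 = 16·4 = 64.
  V_q(n, t) = 1 + 64 = 65.
Step 2: q^n = 5^16 = 152587890625.
Step 3: Hamming bound ⌊q^n / V_q(n,t)⌋ = ⌊152587890625/65⌋ = 2347506009.
Step 4: Compare |C| = 1100874119 to 2347506009: satisfied.
The claimed |C| lies below the Hamming bound.


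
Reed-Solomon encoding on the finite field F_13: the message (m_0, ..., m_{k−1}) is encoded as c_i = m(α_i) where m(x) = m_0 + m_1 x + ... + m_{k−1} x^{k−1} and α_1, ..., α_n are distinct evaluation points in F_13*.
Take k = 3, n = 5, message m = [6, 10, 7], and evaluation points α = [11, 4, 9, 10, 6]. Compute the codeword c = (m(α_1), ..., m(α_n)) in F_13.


c = [1, 2, 0, 0, 6]

Message polynomial: m(x) = 6 + 10·x + 7·x^2 (mod 13).
For each evaluation point α_i, compute m(α_i) mod 13:
  α_1 = 11: Horner steps 7 → 9 → 1, so m(11) = 1.
  α_2 = 4: Horner steps 7 → 12 → 2, so m(4) = 2.
  α_3 = 9: Horner steps 7 → 8 → 0, so m(9) = 0.
  α_4 = 10: Horner steps 7 → 2 → 0, so m(10) = 0.
  α_5 = 6: Horner steps 7 → 0 → 6, so m(6) = 6.
Codeword c = [1, 2, 0, 0, 6] ∈ F_13^5.


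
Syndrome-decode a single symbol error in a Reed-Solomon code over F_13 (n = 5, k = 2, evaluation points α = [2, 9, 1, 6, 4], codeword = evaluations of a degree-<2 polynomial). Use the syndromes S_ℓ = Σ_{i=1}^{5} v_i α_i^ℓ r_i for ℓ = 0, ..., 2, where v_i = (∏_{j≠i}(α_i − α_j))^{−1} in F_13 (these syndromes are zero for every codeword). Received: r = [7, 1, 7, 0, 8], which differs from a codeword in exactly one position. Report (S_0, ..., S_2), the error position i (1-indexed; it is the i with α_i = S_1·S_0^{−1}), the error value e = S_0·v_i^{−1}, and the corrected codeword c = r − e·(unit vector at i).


S = (12, 11, 9), error at position 1, error magnitude e = 4, c = [3, 1, 7, 0, 8].

Step 1: column multipliers v_i = (∏_{j≠i}(α_i − α_j))^{−1} mod 13.
  i = 1 (α = 2): (2−9)(2−1)(2−6)(2−4) = (−7)·1·(−4)·(−2) = −56 ≡ 9, so v_1 = 9^{−1} = 3 (mod 13).
  i = 2 (α = 9): (9−2)(9−1)(9−6)(9−4) = 7·8·3·5 = 840 ≡ 8, so v_2 = 8^{−1} = 5 (mod 13).
  i = 3 (α = 1): (1−2)(1−9)(1−6)(1−4) = (−1)·(−8)·(−5)·(−3) = 120 ≡ 3, so v_3 = 3^{−1} = 9 (mod 13).
  i = 4 (α = 6): (6−2)(6−9)(6−1)(6−4) = 4·(−3)·5·2 = −120 ≡ 10, so v_4 = 10^{−1} = 4 (mod 13).
  i = 5 (α = 4): (4−2)(4−9)(4−1)(4−6) = 2·(−5)·3·(−2) = 60 ≡ 8, so v_5 = 8^{−1} = 5 (mod 13).
  v = [3, 5, 9, 4, 5].
Step 2: syndromes of r = [7, 1, 7, 0, 8] (all sums mod 13).
  S_0 = Σ v_i r_i = 3·7 + 5·1 + 9·7 + 4·0 + 5·8 = 129 ≡ 12.
  S_1 = Σ v_i α_i r_i = 3·2·7 + 5·9·1 + 9·1·7 + 4·6·0 + 5·4·8 = 310 ≡ 11.
  α_i^2 mod 13 = [4, 3, 1, 10, 3].
  S_2 = Σ v_i α_i^2 r_i = 3·4·7 + 5·3·1 + 9·1·7 + 4·10·0 + 5·3·8 = 282 ≡ 9.
  S = (12, 11, 9) ≠ 0, so r is not a codeword (an error is present).
Step 3: locate the error. For a single error e at position i, S_ℓ = v_i·e·α_i^ℓ, so α_err = S_1/S_0.
  S_0^{−1} = 12^{−1} = 12 (mod 13), so α_err = 11·12 = 132 ≡ 2 = α_1. Error position i = 1.
  Consistency check: S_2/S_1 = 9·6 = 54 ≡ 2 = α_err ✓ (single-error assumption holds).
Step 4: error magnitude e = S_0/v_1 = S_0·∏_{j≠1}(α_1 − α_j) = 12·9 = 108 ≡ 4 (mod 13).
Step 5: correct position 1: c_1 = r_1 − e = 7 − 4 ≡ 3 (mod 13). Hence c = [3, 1, 7, 0, 8].
  Check: interpolating c through the α_i gives m(x) = 11 + 9·x (degree < 2) with m(α_i) = c_i for every i, so c is indeed a codeword.


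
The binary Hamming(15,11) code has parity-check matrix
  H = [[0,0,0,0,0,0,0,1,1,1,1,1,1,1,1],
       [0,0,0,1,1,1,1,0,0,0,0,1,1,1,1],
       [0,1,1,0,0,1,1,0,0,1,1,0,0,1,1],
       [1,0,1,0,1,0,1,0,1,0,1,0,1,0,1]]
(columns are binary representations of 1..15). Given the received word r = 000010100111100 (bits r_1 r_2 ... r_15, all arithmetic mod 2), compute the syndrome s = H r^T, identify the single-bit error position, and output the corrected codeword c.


s = (0, 0, 1, 0)^T, error position = 2, corrected codeword c = 010010100111100

Compute s = H r^T mod 2 one row at a time:
  s_1 = 0 + 0 + 1 + 1 + 1 + 1 + 0 + 0 = 4 ≡ 0 (mod 2).
  s_2 = 0 + 1 + 0 + 1 + 1 + 1 + 0 + 0 = 4 ≡ 0 (mod 2).
  s_3 = 0 + 0 + 0 + 1 + 1 + 1 + 0 + 0 = 3 ≡ 1 (mod 2).
  s_4 = 0 + 0 + 1 + 1 + 0 + 1 + 1 + 0 = 4 ≡ 0 (mod 2).
s = (0, 0, 1, 0)^T — this equals column 2 of H (binary 0010), so error is at position 2.
Correct: flip bit 2 of r = 000010100111100 to get c = 010010100111100.


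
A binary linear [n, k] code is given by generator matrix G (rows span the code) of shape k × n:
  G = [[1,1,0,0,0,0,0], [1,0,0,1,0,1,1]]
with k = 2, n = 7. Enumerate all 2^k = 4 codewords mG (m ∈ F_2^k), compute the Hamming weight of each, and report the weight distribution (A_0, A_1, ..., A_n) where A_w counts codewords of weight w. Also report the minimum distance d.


Weight distribution: A_0 = 1, A_2 = 1, A_4 = 2. Minimum distance d = 2.

Enumerate all 2^2 = 4 messages m ∈ F_2^2.
For each, compute codeword c = mG in F_2^7, then tally its weight.
  m = 00 → c = 0000000, weight = 0.
  m = 10 → c = 1100000, weight = 2.
  m = 01 → c = 1001011, weight = 4.
  m = 11 → c = 0101011, weight = 4.
Tally weights:
  weight 0: 1 codewords.
  weight 2: 1 codewords.
  weight 4: 2 codewords.
Minimum distance d = smallest w > 0 with A_w > 0 = 2.
Sanity: Σ A_w = 4 = 2^2 = 4 ✓.


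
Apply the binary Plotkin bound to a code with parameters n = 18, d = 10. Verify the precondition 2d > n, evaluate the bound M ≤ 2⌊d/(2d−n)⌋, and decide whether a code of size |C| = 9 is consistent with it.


Plotkin bound M ≤ 10; given |C| = 9 ≤ bound (satisfied).

Check applicability: 2d = 20, n = 18.
2d − n = 2 > 0, so Plotkin applies.
Compute d/(2d−n) = 10/2 ≈ 5.0000.
⌊d/(2d−n)⌋ = 5.
Plotkin bound: M ≤ 2·5 = 10.
Given |C| = 9, check: satisfied.
This |C| is below the Plotkin bound.


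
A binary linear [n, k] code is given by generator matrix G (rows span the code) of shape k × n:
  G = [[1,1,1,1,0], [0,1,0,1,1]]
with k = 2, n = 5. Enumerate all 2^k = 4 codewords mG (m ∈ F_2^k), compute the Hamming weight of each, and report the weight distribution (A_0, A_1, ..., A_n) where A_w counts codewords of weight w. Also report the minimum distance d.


Weight distribution: A_0 = 1, A_3 = 2, A_4 = 1. Minimum distance d = 3.

Enumerate all 2^2 = 4 messages m ∈ F_2^2.
For each, compute codeword c = mG in F_2^5, then tally its weight.
  m = 00 → c = 00000, weight = 0.
  m = 10 → c = 11110, weight = 4.
  m = 01 → c = 01011, weight = 3.
  m = 11 → c = 10101, weight = 3.
Tally weights:
  weight 0: 1 codewords.
  weight 3: 2 codewords.
  weight 4: 1 codewords.
Minimum distance d = smallest w > 0 with A_w > 0 = 3.
Sanity: Σ A_w = 4 = 2^2 = 4 ✓.


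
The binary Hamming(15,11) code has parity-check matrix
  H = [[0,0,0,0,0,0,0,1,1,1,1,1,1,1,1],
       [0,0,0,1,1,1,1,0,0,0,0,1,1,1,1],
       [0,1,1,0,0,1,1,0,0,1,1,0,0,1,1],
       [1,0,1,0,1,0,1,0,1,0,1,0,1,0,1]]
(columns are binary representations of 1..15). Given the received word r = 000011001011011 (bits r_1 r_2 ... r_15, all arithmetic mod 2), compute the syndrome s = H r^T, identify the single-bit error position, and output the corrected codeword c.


s = (1, 1, 0, 0)^T, error position = 12, corrected codeword c = 000011001010011

Compute s = H r^T mod 2 one row at a time:
  s_1 = 0 + 1 + 0 + 1 + 1 + 0 + 1 + 1 = 5 ≡ 1 (mod 2).
  s_2 = 0 + 1 + 1 + 0 + 1 + 0 + 1 + 1 = 5 ≡ 1 (mod 2).
  s_3 = 0 + 0 + 1 + 0 + 0 + 1 + 1 + 1 = 4 ≡ 0 (mod 2).
  s_4 = 0 + 0 + 1 + 0 + 1 + 1 + 0 + 1 = 4 ≡ 0 (mod 2).
s = (1, 1, 0, 0)^T — this equals column 12 of H (binary 1100), so error is at position 12.
Correct: flip bit 12 of r = 000011001011011 to get c = 000011001010011.


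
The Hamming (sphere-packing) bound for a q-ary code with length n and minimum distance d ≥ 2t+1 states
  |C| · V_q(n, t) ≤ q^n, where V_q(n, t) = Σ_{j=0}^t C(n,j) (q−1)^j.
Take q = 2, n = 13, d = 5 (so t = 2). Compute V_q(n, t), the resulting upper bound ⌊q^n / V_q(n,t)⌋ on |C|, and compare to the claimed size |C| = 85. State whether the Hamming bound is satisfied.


V_q(n, t) = 92, q^n = 8192, Hamming bound = 89, |C| = 85 ≤ bound (satisfied).

Step 1: Compute V_q(n, t) = Σ_{j=0}^2 C(n, j) (q−1)^j.
  j = 0: C(13,0)·(1)^0 = 1·1 = 1.
  j = 1: C(13,1)·(1)^1 = 13·1 = 13.
  j = 2: C(13,2)·(1)^2 = 78·1 = 78.
  V_q(n, t) = 1 + 13 + 78 = 92.
Step 2: q^n = 2^13 = 8192.
Step 3: Hamming bound ⌊q^n / V_q(n,t)⌋ = ⌊8192/92⌋ = 89.
Step 4: Compare |C| = 85 to 89: satisfied.
The claimed |C| lies below the Hamming bound.


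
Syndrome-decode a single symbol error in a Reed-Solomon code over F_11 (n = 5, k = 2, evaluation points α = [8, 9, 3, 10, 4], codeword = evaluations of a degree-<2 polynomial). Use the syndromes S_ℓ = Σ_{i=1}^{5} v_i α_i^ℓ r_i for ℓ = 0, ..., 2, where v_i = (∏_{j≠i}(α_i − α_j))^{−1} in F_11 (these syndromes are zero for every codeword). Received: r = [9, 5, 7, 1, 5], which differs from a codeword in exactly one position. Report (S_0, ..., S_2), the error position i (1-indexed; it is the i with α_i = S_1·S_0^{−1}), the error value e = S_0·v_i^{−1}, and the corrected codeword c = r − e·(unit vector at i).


S = (2, 8, 10), error at position 5, error magnitude e = 2, c = [9, 5, 7, 1, 3].

Step 1: column multipliers v_i = (∏_{j≠i}(α_i − α_j))^{−1} mod 11.
  i = 1 (α = 8): (8−9)(8−3)(8−10)(8−4) = (−1)·5·(−2)·4 = 40 ≡ 7, so v_1 = 7^{−1} = 8 (mod 11).
  i = 2 (α = 9): (9−8)(9−3)(9−10)(9−4) = 1·6·(−1)·5 = −30 ≡ 3, so v_2 = 3^{−1} = 4 (mod 11).
  i = 3 (α = 3): (3−8)(3−9)(3−10)(3−4) = (−5)·(−6)·(−7)·(−1) = 210 ≡ 1, so v_3 = 1^{−1} = 1 (mod 11).
  i = 4 (α = 10): (10−8)(10−9)(10−3)(10−4) = 2·1·7·6 = 84 ≡ 7, so v_4 = 7^{−1} = 8 (mod 11).
  i = 5 (α = 4): (4−8)(4−9)(4−3)(4−10) = (−4)·(−5)·1·(−6) = −120 ≡ 1, so v_5 = 1^{−1} = 1 (mod 11).
  v = [8, 4, 1, 8, 1].
Step 2: syndromes of r = [9, 5, 7, 1, 5] (all sums mod 11).
  S_0 = Σ v_i r_i = 8·9 + 4·5 + 1·7 + 8·1 + 1·5 = 112 ≡ 2.
  S_1 = Σ v_i α_i r_i = 8·8·9 + 4·9·5 + 1·3·7 + 8·10·1 + 1·4·5 = 877 ≡ 8.
  α_i^2 mod 11 = [9, 4, 9, 1, 5].
  S_2 = Σ v_i α_i^2 r_i = 8·9·9 + 4·4·5 + 1·9·7 + 8·1·1 + 1·5·5 = 824 ≡ 10.
  S = (2, 8, 10) ≠ 0, so r is not a codeword (an error is present).
Step 3: locate the error. For a single error e at position i, S_ℓ = v_i·e·α_i^ℓ, so α_err = S_1/S_0.
  S_0^{−1} = 2^{−1} = 6 (mod 11), so α_err = 8·6 = 48 ≡ 4 = α_5. Error position i = 5.
  Consistency check: S_2/S_1 = 10·7 = 70 ≡ 4 = α_err ✓ (single-error assumption holds).
Step 4: error magnitude e = S_0/v_5 = S_0·∏_{j≠5}(α_5 − α_j) = 2·1 = 2 ≡ 2 (mod 11).
Step 5: correct position 5: c_5 = r_5 − e = 5 − 2 ≡ 3 (mod 11). Hence c = [9, 5, 7, 1, 3].
  Check: interpolating c through the α_i gives m(x) = 8 + 7·x (degree < 2) with m(α_i) = c_i for every i, so c is indeed a codeword.


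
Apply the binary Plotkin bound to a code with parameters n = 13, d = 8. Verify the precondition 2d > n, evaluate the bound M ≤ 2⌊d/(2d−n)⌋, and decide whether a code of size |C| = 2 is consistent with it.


Plotkin bound M ≤ 4; given |C| = 2 ≤ bound (satisfied).

Check applicability: 2d = 16, n = 13.
2d − n = 3 > 0, so Plotkin applies.
Compute d/(2d−n) = 8/3 ≈ 2.6667.
⌊d/(2d−n)⌋ = 2.
Plotkin bound: M ≤ 2·2 = 4.
Given |C| = 2, check: satisfied.
This |C| is below the Plotkin bound.


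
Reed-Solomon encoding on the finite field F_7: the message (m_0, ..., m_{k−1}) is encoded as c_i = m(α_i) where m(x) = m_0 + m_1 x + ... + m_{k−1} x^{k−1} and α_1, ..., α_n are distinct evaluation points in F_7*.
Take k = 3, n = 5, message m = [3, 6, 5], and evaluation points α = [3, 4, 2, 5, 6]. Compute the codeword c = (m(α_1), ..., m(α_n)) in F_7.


c = [3, 2, 0, 4, 2]

Message polynomial: m(x) = 3 + 6·x + 5·x^2 (mod 7).
For each evaluation point α_i, compute m(α_i) mod 7:
  α_1 = 3: Horner steps 5 → 0 → 3, so m(3) = 3.
  α_2 = 4: Horner steps 5 → 5 → 2, so m(4) = 2.
  α_3 = 2: Horner steps 5 → 2 → 0, so m(2) = 0.
  α_4 = 5: Horner steps 5 → 3 → 4, so m(5) = 4.
  α_5 = 6: Horner steps 5 → 1 → 2, so m(6) = 2.
Codeword c = [3, 2, 0, 4, 2] ∈ F_7^5.


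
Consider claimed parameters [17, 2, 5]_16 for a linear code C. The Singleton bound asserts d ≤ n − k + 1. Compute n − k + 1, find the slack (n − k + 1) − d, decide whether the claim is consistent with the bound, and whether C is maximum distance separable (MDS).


Singleton RHS = n − k + 1 = 16, slack = 11, bound satisfied, not MDS.

Singleton bound: d ≤ n − k + 1.
Here n = 17, k = 2, so n − k + 1 = 16.
Given d = 5, check d ≤ 16: YES.
Slack = (n − k + 1) − d = 11.
The code is NOT MDS (slack = 11 > 0).
Description: the claimed parameters are [17, 2, 5]_16; such a code would be non-MDS.


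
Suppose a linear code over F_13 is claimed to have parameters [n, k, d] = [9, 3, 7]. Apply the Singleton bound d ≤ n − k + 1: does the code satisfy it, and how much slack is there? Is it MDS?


Singleton RHS = n − k + 1 = 7, slack = 0, bound satisfied, MDS.

Singleton bound: d ≤ n − k + 1.
Here n = 9, k = 3, so n − k + 1 = 7.
Given d = 7, check d ≤ 7: YES.
Slack = (n − k + 1) − d = 0.
The code is MDS (slack = 0).
Description: the claimed parameters are [9, 3, 7]_13; such a code would be MDS (meets Singleton bound).


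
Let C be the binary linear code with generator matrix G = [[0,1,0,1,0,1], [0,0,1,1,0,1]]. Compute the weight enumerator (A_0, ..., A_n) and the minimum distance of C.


Weight distribution: A_0 = 1, A_2 = 1, A_3 = 2. Minimum distance d = 2.

Enumerate all 2^2 = 4 messages m ∈ F_2^2.
For each, compute codeword c = mG in F_2^6, then tally its weight.
  m = 00 → c = 000000, weight = 0.
  m = 10 → c = 010101, weight = 3.
  m = 01 → c = 001101, weight = 3.
  m = 11 → c = 011000, weight = 2.
Tally weights:
  weight 0: 1 codewords.
  weight 2: 1 codewords.
  weight 3: 2 codewords.
Minimum distance d = smallest w > 0 with A_w > 0 = 2.
Sanity: Σ A_w = 4 = 2^2 = 4 ✓.


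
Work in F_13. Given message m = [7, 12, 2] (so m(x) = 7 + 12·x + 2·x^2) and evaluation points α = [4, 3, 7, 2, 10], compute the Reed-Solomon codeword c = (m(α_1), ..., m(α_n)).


c = [9, 9, 7, 0, 2]

Message polynomial: m(x) = 7 + 12·x + 2·x^2 (mod 13).
For each evaluation point α_i, compute m(α_i) mod 13:
  α_1 = 4: Horner steps 2 → 7 → 9, so m(4) = 9.
  α_2 = 3: Horner steps 2 → 5 → 9, so m(3) = 9.
  α_3 = 7: Horner steps 2 → 0 → 7, so m(7) = 7.
  α_4 = 2: Horner steps 2 → 3 → 0, so m(2) = 0.
  α_5 = 10: Horner steps 2 → 6 → 2, so m(10) = 2.
Codeword c = [9, 9, 7, 0, 2] ∈ F_13^5.


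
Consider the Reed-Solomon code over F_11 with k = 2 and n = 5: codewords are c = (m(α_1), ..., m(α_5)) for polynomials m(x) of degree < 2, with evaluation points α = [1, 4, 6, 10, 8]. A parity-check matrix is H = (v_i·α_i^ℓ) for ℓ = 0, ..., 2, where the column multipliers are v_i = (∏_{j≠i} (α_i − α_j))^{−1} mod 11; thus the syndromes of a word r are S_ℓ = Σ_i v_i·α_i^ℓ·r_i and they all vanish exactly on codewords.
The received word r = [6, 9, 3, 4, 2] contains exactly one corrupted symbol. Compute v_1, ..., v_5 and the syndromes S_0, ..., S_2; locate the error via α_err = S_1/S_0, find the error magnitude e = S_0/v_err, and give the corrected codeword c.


S = (1, 6, 3), error at position 3, error magnitude e = 3, c = [6, 9, 0, 4, 2].

Step 1: column multipliers v_i = (∏_{j≠i}(α_i − α_j))^{−1} mod 11.
  i = 1 (α = 1): (1−4)(1−6)(1−10)(1−8) = (−3)·(−5)·(−9)·(−7) = 945 ≡ 10, so v_1 = 10^{−1} = 10 (mod 11).
  i = 2 (α = 4): (4−1)(4−6)(4−10)(4−8) = 3·(−2)·(−6)·(−4) = −144 ≡ 10, so v_2 = 10^{−1} = 10 (mod 11).
  i = 3 (α = 6): (6−1)(6−4)(6−10)(6−8) = 5·2·(−4)·(−2) = 80 ≡ 3, so v_3 = 3^{−1} = 4 (mod 11).
  i = 4 (α = 10): (10−1)(10−4)(10−6)(10−8) = 9·6·4·2 = 432 ≡ 3, so v_4 = 3^{−1} = 4 (mod 11).
  i = 5 (α = 8): (8−1)(8−4)(8−6)(8−10) = 7·4·2·(−2) = −112 ≡ 9, so v_5 = 9^{−1} = 5 (mod 11).
  v = [10, 10, 4, 4, 5].
Step 2: syndromes of r = [6, 9, 3, 4, 2] (all sums mod 11).
  S_0 = Σ v_i r_i = 10·6 + 10·9 + 4·3 + 4·4 + 5·2 = 188 ≡ 1.
  S_1 = Σ v_i α_i r_i = 10·1·6 + 10·4·9 + 4·6·3 + 4·10·4 + 5·8·2 = 732 ≡ 6.
  α_i^2 mod 11 = [1, 5, 3, 1, 9].
  S_2 = Σ v_i α_i^2 r_i = 10·1·6 + 10·5·9 + 4·3·3 + 4·1·4 + 5·9·2 = 652 ≡ 3.
  S = (1, 6, 3) ≠ 0, so r is not a codeword (an error is present).
Step 3: locate the error. For a single error e at position i, S_ℓ = v_i·e·α_i^ℓ, so α_err = S_1/S_0.
  S_0^{−1} = 1^{−1} = 1 (mod 11), so α_err = 6·1 = 6 ≡ 6 = α_3. Error position i = 3.
  Consistency check: S_2/S_1 = 3·2 = 6 ≡ 6 = α_err ✓ (single-error assumption holds).
Step 4: error magnitude e = S_0/v_3 = S_0·∏_{j≠3}(α_3 − α_j) = 1·3 = 3 ≡ 3 (mod 11).
Step 5: correct position 3: c_3 = r_3 − e = 3 − 3 ≡ 0 (mod 11). Hence c = [6, 9, 0, 4, 2].
  Check: interpolating c through the α_i gives m(x) = 5 + 1·x (degree < 2) with m(α_i) = c_i for every i, so c is indeed a codeword.


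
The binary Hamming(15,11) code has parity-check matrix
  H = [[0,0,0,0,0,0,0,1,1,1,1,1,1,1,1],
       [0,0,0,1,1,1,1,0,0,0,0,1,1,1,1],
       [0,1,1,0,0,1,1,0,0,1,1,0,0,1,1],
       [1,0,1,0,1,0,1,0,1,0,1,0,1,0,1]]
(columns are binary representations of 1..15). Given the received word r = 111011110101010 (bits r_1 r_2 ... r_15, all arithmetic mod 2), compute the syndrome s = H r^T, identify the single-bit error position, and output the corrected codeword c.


s = (0, 1, 0, 0)^T, error position = 4, corrected codeword c = 111111110101010

Compute s = H r^T mod 2 one row at a time:
  s_1 = 1 + 0 + 1 + 0 + 1 + 0 + 1 + 0 = 4 ≡ 0 (mod 2).
  s_2 = 0 + 1 + 1 + 1 + 1 + 0 + 1 + 0 = 5 ≡ 1 (mod 2).
  s_3 = 1 + 1 + 1 + 1 + 1 + 0 + 1 + 0 = 6 ≡ 0 (mod 2).
  s_4 = 1 + 1 + 1 + 1 + 0 + 0 + 0 + 0 = 4 ≡ 0 (mod 2).
s = (0, 1, 0, 0)^T — this equals column 4 of H (binary 0100), so error is at position 4.
Correct: flip bit 4 of r = 111011110101010 to get c = 111111110101010.


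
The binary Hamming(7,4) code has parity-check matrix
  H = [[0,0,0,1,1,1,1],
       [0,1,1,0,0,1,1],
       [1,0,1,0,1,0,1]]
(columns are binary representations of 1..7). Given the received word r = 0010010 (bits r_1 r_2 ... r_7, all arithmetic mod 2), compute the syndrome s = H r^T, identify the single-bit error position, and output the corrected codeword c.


s = (1, 0, 1)^T, error position = 5, corrected codeword c = 0010110

Compute s = H r^T mod 2 one row at a time:
  s_1 = 0 + 0 + 1 + 0 = 1 ≡ 1 (mod 2).
  s_2 = 0 + 1 + 1 + 0 = 2 ≡ 0 (mod 2).
  s_3 = 0 + 1 + 0 + 0 = 1 ≡ 1 (mod 2).
s = (1, 0, 1)^T — this equals column 5 of H (binary 101), so error is at position 5.
Correct: flip bit 5 of r = 0010010 to get c = 0010110.


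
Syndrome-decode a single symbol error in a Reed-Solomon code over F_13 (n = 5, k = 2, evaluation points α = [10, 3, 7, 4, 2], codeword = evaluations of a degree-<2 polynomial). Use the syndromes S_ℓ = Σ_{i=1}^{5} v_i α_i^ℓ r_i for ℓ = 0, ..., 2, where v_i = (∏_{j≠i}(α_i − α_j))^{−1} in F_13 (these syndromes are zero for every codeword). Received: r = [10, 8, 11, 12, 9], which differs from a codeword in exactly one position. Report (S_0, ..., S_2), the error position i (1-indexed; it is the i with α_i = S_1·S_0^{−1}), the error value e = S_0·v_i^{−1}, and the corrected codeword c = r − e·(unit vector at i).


S = (9, 5, 10), error at position 5, error magnitude e = 5, c = [10, 8, 11, 12, 4].

Step 1: column multipliers v_i = (∏_{j≠i}(α_i − α_j))^{−1} mod 13.
  i = 1 (α = 10): (10−3)(10−7)(10−4)(10−2) = 7·3·6·8 = 1008 ≡ 7, so v_1 = 7^{−1} = 2 (mod 13).
  i = 2 (α = 3): (3−10)(3−7)(3−4)(3−2) = (−7)·(−4)·(−1)·1 = −28 ≡ 11, so v_2 = 11^{−1} = 6 (mod 13).
  i = 3 (α = 7): (7−10)(7−3)(7−4)(7−2) = (−3)·4·3·5 = −180 ≡ 2, so v_3 = 2^{−1} = 7 (mod 13).
  i = 4 (α = 4): (4−10)(4−3)(4−7)(4−2) = (−6)·1·(−3)·2 = 36 ≡ 10, so v_4 = 10^{−1} = 4 (mod 13).
  i = 5 (α = 2): (2−10)(2−3)(2−7)(2−4) = (−8)·(−1)·(−5)·(−2) = 80 ≡ 2, so v_5 = 2^{−1} = 7 (mod 13).
  v = [2, 6, 7, 4, 7].
Step 2: syndromes of r = [10, 8, 11, 12, 9] (all sums mod 13).
  S_0 = Σ v_i r_i = 2·10 + 6·8 + 7·11 + 4·12 + 7·9 = 256 ≡ 9.
  S_1 = Σ v_i α_i r_i = 2·10·10 + 6·3·8 + 7·7·11 + 4·4·12 + 7·2·9 = 1201 ≡ 5.
  α_i^2 mod 13 = [9, 9, 10, 3, 4].
  S_2 = Σ v_i α_i^2 r_i = 2·9·10 + 6·9·8 + 7·10·11 + 4·3·12 + 7·4·9 = 1778 ≡ 10.
  S = (9, 5, 10) ≠ 0, so r is not a codeword (an error is present).
Step 3: locate the error. For a single error e at position i, S_ℓ = v_i·e·α_i^ℓ, so α_err = S_1/S_0.
  S_0^{−1} = 9^{−1} = 3 (mod 13), so α_err = 5·3 = 15 ≡ 2 = α_5. Error position i = 5.
  Consistency check: S_2/S_1 = 10·8 = 80 ≡ 2 = α_err ✓ (single-error assumption holds).
Step 4: error magnitude e = S_0/v_5 = S_0·∏_{j≠5}(α_5 − α_j) = 9·2 = 18 ≡ 5 (mod 13).
Step 5: correct position 5: c_5 = r_5 − e = 9 − 5 ≡ 4 (mod 13). Hence c = [10, 8, 11, 12, 4].
  Check: interpolating c through the α_i gives m(x) = 9 + 4·x (degree < 2) with m(α_i) = c_i for every i, so c is indeed a codeword.


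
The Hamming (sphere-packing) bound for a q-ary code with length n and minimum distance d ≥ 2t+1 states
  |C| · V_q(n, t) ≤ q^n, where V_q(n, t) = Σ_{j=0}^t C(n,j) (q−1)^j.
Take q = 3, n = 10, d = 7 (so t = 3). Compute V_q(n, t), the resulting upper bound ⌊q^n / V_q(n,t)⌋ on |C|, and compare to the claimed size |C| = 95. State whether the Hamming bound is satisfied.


V_q(n, t) = 1161, q^n = 59049, Hamming bound = 50, |C| = 95 > bound (violated).

Step 1: Compute V_q(n, t) = Σ_{j=0}^3 C(n, j) (q−1)^j.
  j = 0: C(10,0)·(2)^0 = 1·1 = 1.
  j = 1: C(10,1)·(2)^1 = 10·2 = 20.
  j = 2: C(10,2)·(2)^2 = 45·4 = 180.
  j = 3: C(10,3)·(2)^3 = 120·8 = 960.
  V_q(n, t) = 1 + 20 + 180 + 960 = 1161.
Step 2: q^n = 3^10 = 59049.
Step 3: Hamming bound ⌊q^n / V_q(n,t)⌋ = ⌊59049/1161⌋ = 50.
Step 4: Compare |C| = 95 to 50: violated.
The claimed |C| lies above the Hamming bound, so no 3-ary code of length 10 with d ≥ 7 can have 95 codewords.


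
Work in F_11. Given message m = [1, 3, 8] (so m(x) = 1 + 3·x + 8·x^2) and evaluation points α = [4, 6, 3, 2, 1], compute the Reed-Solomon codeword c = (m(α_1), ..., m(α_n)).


c = [9, 10, 5, 6, 1]

Message polynomial: m(x) = 1 + 3·x + 8·x^2 (mod 11).
For each evaluation point α_i, compute m(α_i) mod 11:
  α_1 = 4: Horner steps 8 → 2 → 9, so m(4) = 9.
  α_2 = 6: Horner steps 8 → 7 → 10, so m(6) = 10.
  α_3 = 3: Horner steps 8 → 5 → 5, so m(3) = 5.
  α_4 = 2: Horner steps 8 → 8 → 6, so m(2) = 6.
  α_5 = 1: Horner steps 8 → 0 → 1, so m(1) = 1.
Codeword c = [9, 10, 5, 6, 1] ∈ F_11^5.


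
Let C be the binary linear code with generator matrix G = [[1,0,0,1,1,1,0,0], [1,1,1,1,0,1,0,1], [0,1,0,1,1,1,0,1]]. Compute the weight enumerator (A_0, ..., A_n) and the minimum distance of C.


Weight distribution: A_0 = 1, A_3 = 3, A_4 = 2, A_5 = 1, A_6 = 1. Minimum distance d = 3.

Enumerate all 2^3 = 8 messages m ∈ F_2^3.
For each, compute codeword c = mG in F_2^8, then tally its weight.
  m = 000 → c = 00000000, weight = 0.
  m = 100 → c = 10011100, weight = 4.
  m = 010 → c = 11110101, weight = 6.
  m = 110 → c = 01101001, weight = 4.
  m = 001 → c = 01011101, weight = 5.
  m = 101 → c = 11000001, weight = 3.
  m = 011 → c = 10101000, weight = 3.
  m = 111 → c = 00110100, weight = 3.
Tally weights:
  weight 0: 1 codewords.
  weight 3: 3 codewords.
  weight 4: 2 codewords.
  weight 5: 1 codewords.
  weight 6: 1 codewords.
Minimum distance d = smallest w > 0 with A_w > 0 = 3.
Sanity: Σ A_w = 8 = 2^3 = 8 ✓.


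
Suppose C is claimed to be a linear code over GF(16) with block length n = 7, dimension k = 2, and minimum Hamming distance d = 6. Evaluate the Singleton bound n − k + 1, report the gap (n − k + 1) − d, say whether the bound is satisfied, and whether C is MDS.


Singleton RHS = n − k + 1 = 6, slack = 0, bound satisfied, MDS.

Singleton bound: d ≤ n − k + 1.
Here n = 7, k = 2, so n − k + 1 = 6.
Given d = 6, check d ≤ 6: YES.
Slack = (n − k + 1) − d = 0.
The code is MDS (slack = 0).
Description: the claimed parameters are [7, 2, 6]_16; such a code would be MDS (meets Singleton bound).


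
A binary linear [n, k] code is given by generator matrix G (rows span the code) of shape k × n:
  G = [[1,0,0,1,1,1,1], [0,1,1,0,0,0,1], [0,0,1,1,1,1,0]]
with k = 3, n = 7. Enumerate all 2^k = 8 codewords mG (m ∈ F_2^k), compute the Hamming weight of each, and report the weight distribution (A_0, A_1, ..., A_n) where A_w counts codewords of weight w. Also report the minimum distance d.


Weight distribution: A_0 = 1, A_2 = 1, A_3 = 2, A_4 = 1, A_5 = 2, A_6 = 1. Minimum distance d = 2.

Enumerate all 2^3 = 8 messages m ∈ F_2^3.
For each, compute codeword c = mG in F_2^7, then tally its weight.
  m = 000 → c = 0000000, weight = 0.
  m = 100 → c = 1001111, weight = 5.
  m = 010 → c = 0110001, weight = 3.
  m = 110 → c = 1111110, weight = 6.
  m = 001 → c = 0011110, weight = 4.
  m = 101 → c = 1010001, weight = 3.
  m = 011 → c = 0101111, weight = 5.
  m = 111 → c = 1100000, weight = 2.
Tally weights:
  weight 0: 1 codewords.
  weight 2: 1 codewords.
  weight 3: 2 codewords.
  weight 4: 1 codewords.
  weight 5: 2 codewords.
  weight 6: 1 codewords.
Minimum distance d = smallest w > 0 with A_w > 0 = 2.
Sanity: Σ A_w = 8 = 2^3 = 8 ✓.


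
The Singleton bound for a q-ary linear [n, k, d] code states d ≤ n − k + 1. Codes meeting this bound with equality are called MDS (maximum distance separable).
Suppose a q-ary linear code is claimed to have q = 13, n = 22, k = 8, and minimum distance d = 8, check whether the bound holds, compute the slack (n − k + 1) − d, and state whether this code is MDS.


Singleton RHS = n − k + 1 = 15, slack = 7, bound satisfied, not MDS.

Singleton bound: d ≤ n − k + 1.
Here n = 22, k = 8, so n − k + 1 = 15.
Given d = 8, check d ≤ 15: YES.
Slack = (n − k + 1) − d = 7.
The code is NOT MDS (slack = 7 > 0).
Description: the claimed parameters are [22, 8, 8]_13; such a code would be non-MDS.


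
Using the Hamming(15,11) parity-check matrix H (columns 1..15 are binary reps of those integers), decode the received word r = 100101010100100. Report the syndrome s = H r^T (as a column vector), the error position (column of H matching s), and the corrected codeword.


s = (1, 1, 0, 0)^T, error position = 12, corrected codeword c = 100101010101100

Compute s = H r^T mod 2 one row at a time:
  s_1 = 1 + 0 + 1 + 0 + 0 + 1 + 0 + 0 = 3 ≡ 1 (mod 2).
  s_2 = 1 + 0 + 1 + 0 + 0 + 1 + 0 + 0 = 3 ≡ 1 (mod 2).
  s_3 = 0 + 0 + 1 + 0 + 1 + 0 + 0 + 0 = 2 ≡ 0 (mod 2).
  s_4 = 1 + 0 + 0 + 0 + 0 + 0 + 1 + 0 = 2 ≡ 0 (mod 2).
s = (1, 1, 0, 0)^T — this equals column 12 of H (binary 1100), so error is at position 12.
Correct: flip bit 12 of r = 100101010100100 to get c = 100101010101100.
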